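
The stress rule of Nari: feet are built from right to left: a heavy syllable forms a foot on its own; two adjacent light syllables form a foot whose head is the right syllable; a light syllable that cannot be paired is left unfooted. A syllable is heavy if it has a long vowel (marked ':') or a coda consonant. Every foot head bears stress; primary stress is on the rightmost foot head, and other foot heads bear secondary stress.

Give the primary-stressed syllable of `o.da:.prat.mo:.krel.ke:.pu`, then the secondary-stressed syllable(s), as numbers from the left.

Weights: 1 o L, 2 da: H, 3 prat H, 4 mo: H, 5 krel H, 6 ke: H, 7 pu L.
Parse right to left (heavy = foot alone; LL = one foot; stranded L unfooted): o (ˈda:) (ˈprat) (ˈmo:) (ˈkrel) (ˈke:) pu.
Foot heads: 2, 3, 4, 5, 6.
Primary stress on the rightmost head = syllable 6.
Secondary stress on 2, 3, 4, 5: o.ˌda:.ˌprat.ˌmo:.ˌkrel.ˈke:.pu.

primary 6, secondary 2, 3, 4, 5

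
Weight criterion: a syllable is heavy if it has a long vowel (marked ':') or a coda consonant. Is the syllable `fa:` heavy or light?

`fa:`: long vowel, open (no coda). Long vowel → heavy.

heavy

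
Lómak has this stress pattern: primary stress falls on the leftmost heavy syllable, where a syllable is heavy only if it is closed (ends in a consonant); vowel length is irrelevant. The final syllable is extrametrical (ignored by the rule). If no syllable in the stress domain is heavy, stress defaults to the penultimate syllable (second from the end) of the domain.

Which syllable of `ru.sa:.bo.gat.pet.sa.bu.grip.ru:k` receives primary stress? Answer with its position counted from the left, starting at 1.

The final syllable (9, ru:k) is extrametrical; the stress domain is syllables 1–8.
Weights: 1 ru L, 2 sa: L, 3 bo L, 4 gat H, 5 pet H, 6 sa L, 7 bu L, 8 grip H.
Heavy syllables in the domain: 4, 5, 8. The leftmost is syllable 4 (gat).
Primary stress: syllable 4 → ru.sa:.bo.ˈgat.pet.sa.bu.grip.ru:k.

4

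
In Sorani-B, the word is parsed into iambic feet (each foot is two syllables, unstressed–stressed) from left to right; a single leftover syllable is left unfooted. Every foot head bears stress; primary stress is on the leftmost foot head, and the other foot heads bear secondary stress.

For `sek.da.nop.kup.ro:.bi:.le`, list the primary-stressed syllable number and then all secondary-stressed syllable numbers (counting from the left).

Parse left to right into iambic (σˈσ) feet: (sek.ˈda) (nop.ˈkup) (ro:.ˈbi:) le. Syllable 7 is left unfooted.
Foot heads (stressed positions): 2, 4, 6.
End Rule Leftmost: primary stress on the leftmost head = syllable 2.
Secondary stress on 4, 6: sek.ˈda.nop.ˌkup.ro:.ˌbi:.le.

primary 2, secondary 4, 6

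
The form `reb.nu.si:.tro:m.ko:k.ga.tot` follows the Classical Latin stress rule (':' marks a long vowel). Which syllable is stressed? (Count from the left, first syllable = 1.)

Classical Latin: stress the penult if heavy (long vowel or closed), else the antepenult.
Weights: 5 ko:k H, 6 ga L, 7 tot H.
The penult (syllable 6, ga) is light, so stress falls on the antepenult (syllable 5, ko:k).
Stress on syllable 5: reb.nu.si:.tro:m.ˈko:k.ga.tot.

5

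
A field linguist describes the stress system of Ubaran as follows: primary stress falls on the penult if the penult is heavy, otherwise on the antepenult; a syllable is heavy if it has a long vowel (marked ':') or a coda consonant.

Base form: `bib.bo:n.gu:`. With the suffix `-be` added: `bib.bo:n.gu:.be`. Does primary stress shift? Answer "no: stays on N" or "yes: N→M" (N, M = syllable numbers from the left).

Base `bib.bo:n.gu:` (3 syllables):
  Weights: 1 bib H, 2 bo:n H, 3 gu: H.
  The penult (syllable 2, bo:n) is heavy, so it takes stress.
  → primary stress on syllable 2.
Suffixed `bib.bo:n.gu:.be` (4 syllables):
  Weights: 2 bo:n H, 3 gu: H, 4 be L.
  The penult (syllable 3, gu:) is heavy, so it takes stress.
  → primary stress on syllable 3.

yes: 2→3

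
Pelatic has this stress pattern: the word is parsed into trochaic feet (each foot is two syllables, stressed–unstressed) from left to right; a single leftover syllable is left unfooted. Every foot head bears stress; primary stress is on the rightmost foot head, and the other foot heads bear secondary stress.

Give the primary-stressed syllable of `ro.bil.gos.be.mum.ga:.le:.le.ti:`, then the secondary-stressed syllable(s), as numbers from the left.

Parse left to right into trochaic (ˈσσ) feet: (ˈro.bil) (ˈgos.be) (ˈmum.ga:) (ˈle:.le) ti:. Syllable 9 is left unfooted.
Foot heads (stressed positions): 1, 3, 5, 7.
End Rule Rightmost: primary stress on the rightmost head = syllable 7.
Secondary stress on 1, 3, 5: ˌro.bil.ˌgos.be.ˌmum.ga:.ˈle:.le.ti:.

primary 7, secondary 1, 3, 5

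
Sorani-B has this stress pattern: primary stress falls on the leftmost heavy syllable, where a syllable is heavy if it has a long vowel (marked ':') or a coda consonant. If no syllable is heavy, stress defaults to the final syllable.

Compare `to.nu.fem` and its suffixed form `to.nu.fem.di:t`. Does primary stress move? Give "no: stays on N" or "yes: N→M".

no: stays on 3

Base `to.nu.fem` (3 syllables):
  Weights: 1 to L, 2 nu L, 3 fem H.
  Heavy syllables in the domain: 3. The leftmost is syllable 3 (fem).
  → primary stress on syllable 3.
Suffixed `to.nu.fem.di:t` (4 syllables):
  Weights: 1 to L, 2 nu L, 3 fem H, 4 di:t H.
  Heavy syllables in the domain: 3, 4. The leftmost is syllable 3 (fem).
  → primary stress on syllable 3.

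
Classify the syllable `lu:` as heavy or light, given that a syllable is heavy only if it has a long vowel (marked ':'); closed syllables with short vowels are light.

heavy

`lu:`: long vowel, open (no coda). Long vowel → heavy.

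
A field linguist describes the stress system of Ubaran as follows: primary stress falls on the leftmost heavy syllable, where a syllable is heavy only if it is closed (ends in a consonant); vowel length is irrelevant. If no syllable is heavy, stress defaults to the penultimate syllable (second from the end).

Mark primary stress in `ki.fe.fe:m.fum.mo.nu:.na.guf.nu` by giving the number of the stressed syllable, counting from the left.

3

Weights: 1 ki L, 2 fe L, 3 fe:m H, 4 fum H, 5 mo L, 6 nu: L, 7 na L, 8 guf H, 9 nu L.
Heavy syllables in the domain: 3, 4, 8. The leftmost is syllable 3 (fe:m).
Primary stress: syllable 3 → ki.fe.ˈfe:m.fum.mo.nu:.na.guf.nu.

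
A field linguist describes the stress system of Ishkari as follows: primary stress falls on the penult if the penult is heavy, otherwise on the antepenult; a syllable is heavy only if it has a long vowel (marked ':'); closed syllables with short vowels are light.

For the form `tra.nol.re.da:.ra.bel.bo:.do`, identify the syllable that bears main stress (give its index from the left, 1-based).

7

Weights: 6 bel L, 7 bo: H, 8 do L.
The penult (syllable 7, bo:) is heavy, so it takes stress.
Primary stress: syllable 7 → tra.nol.re.da:.ra.bel.ˈbo:.do.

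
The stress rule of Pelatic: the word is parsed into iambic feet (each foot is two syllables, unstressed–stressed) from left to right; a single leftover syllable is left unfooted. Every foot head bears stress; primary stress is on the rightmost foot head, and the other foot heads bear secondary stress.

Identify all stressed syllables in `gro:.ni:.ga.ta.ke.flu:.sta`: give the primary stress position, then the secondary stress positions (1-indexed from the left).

primary 6, secondary 2, 4

Parse left to right into iambic (σˈσ) feet: (gro:.ˈni:) (ga.ˈta) (ke.ˈflu:) sta. Syllable 7 is left unfooted.
Foot heads (stressed positions): 2, 4, 6.
End Rule Rightmost: primary stress on the rightmost head = syllable 6.
Secondary stress on 2, 4: gro:.ˌni:.ga.ˌta.ke.ˈflu:.sta.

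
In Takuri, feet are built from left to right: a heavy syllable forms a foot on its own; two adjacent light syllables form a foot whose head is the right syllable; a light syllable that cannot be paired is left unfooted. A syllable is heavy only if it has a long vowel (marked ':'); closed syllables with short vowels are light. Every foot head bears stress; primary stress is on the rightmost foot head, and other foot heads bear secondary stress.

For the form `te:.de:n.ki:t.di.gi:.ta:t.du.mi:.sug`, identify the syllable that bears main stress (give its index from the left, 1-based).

8

Weights: 1 te: H, 2 de:n H, 3 ki:t H, 4 di L, 5 gi: H, 6 ta:t H, 7 du L, 8 mi: H, 9 sug L.
Parse left to right (heavy = foot alone; LL = one foot; stranded L unfooted): (ˈte:) (ˈde:n) (ˈki:t) di (ˈgi:) (ˈta:t) du (ˈmi:) sug.
Foot heads: 1, 2, 3, 5, 6, 8.
Primary stress on the rightmost head = syllable 8.
Primary stress: syllable 8 → te:.de:n.ki:t.di.gi:.ta:t.du.ˈmi:.sug.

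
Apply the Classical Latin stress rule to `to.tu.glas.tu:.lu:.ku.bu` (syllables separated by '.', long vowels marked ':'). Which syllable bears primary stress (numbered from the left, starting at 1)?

Classical Latin: stress the penult if heavy (long vowel or closed), else the antepenult.
Weights: 5 lu: H, 6 ku L, 7 bu L.
The penult (syllable 6, ku) is light, so stress falls on the antepenult (syllable 5, lu:).
Stress on syllable 5: to.tu.glas.tu:.ˈlu:.ku.bu.

5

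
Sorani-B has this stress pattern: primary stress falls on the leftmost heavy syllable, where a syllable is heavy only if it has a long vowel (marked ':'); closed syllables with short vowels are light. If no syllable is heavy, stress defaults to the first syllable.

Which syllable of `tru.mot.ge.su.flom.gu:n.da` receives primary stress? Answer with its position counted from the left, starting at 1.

6

Weights: 1 tru L, 2 mot L, 3 ge L, 4 su L, 5 flom L, 6 gu:n H, 7 da L.
Heavy syllables in the domain: 6. The leftmost is syllable 6 (gu:n).
Primary stress: syllable 6 → tru.mot.ge.su.flom.ˈgu:n.da.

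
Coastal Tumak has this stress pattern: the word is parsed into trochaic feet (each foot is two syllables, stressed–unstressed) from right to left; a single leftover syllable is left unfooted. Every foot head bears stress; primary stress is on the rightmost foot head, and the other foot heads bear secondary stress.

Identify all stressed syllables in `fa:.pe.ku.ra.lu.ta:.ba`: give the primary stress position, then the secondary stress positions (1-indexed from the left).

Parse right to left into trochaic (ˈσσ) feet: fa: (ˈpe.ku) (ˈra.lu) (ˈta:.ba). Syllable 1 is left unfooted.
Foot heads (stressed positions): 2, 4, 6.
End Rule Rightmost: primary stress on the rightmost head = syllable 6.
Secondary stress on 2, 4: fa:.ˌpe.ku.ˌra.lu.ˈta:.ba.

primary 6, secondary 2, 4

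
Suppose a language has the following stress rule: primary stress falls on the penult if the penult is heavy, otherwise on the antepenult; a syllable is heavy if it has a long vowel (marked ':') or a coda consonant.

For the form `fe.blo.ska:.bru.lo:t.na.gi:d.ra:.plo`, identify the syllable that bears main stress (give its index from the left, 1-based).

8

Weights: 7 gi:d H, 8 ra: H, 9 plo L.
The penult (syllable 8, ra:) is heavy, so it takes stress.
Primary stress: syllable 8 → fe.blo.ska:.bru.lo:t.na.gi:d.ˈra:.plo.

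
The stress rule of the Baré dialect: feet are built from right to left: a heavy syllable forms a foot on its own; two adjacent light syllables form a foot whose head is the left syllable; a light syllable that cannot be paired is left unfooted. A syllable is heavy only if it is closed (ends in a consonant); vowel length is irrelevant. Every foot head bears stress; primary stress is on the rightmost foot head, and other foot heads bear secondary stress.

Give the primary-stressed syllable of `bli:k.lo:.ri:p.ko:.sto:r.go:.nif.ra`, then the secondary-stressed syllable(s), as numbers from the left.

primary 7, secondary 1, 3, 5

Weights: 1 bli:k H, 2 lo: L, 3 ri:p H, 4 ko: L, 5 sto:r H, 6 go: L, 7 nif H, 8 ra L.
Parse right to left (heavy = foot alone; LL = one foot; stranded L unfooted): (ˈbli:k) lo: (ˈri:p) ko: (ˈsto:r) go: (ˈnif) ra.
Foot heads: 1, 3, 5, 7.
Primary stress on the rightmost head = syllable 7.
Secondary stress on 1, 3, 5: ˌbli:k.lo:.ˌri:p.ko:.ˌsto:r.go:.ˈnif.ra.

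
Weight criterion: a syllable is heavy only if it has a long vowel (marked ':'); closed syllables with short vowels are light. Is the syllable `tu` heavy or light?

`tu`: short vowel, open (no coda). Short vowel → light.

light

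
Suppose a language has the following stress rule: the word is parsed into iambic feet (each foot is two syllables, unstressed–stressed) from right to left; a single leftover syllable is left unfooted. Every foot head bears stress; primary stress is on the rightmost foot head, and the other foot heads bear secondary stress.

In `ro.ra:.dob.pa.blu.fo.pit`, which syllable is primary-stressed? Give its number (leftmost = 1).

Parse right to left into iambic (σˈσ) feet: ro (ra:.ˈdob) (pa.ˈblu) (fo.ˈpit). Syllable 1 is left unfooted.
Foot heads (stressed positions): 3, 5, 7.
End Rule Rightmost: primary stress on the rightmost head = syllable 7.
Primary stress: syllable 7 → ro.ra:.dob.pa.blu.fo.ˈpit.

7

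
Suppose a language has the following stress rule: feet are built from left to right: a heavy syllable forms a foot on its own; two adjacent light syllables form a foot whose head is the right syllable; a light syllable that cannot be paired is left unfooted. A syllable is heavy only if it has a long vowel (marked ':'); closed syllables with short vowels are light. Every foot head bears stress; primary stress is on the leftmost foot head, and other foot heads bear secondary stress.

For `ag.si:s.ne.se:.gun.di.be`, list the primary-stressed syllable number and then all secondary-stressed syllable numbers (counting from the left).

primary 2, secondary 4, 6

Weights: 1 ag L, 2 si:s H, 3 ne L, 4 se: H, 5 gun L, 6 di L, 7 be L.
Parse left to right (heavy = foot alone; LL = one foot; stranded L unfooted): ag (ˈsi:s) ne (ˈse:) (gun.ˈdi) be.
Foot heads: 2, 4, 6.
Primary stress on the leftmost head = syllable 2.
Secondary stress on 4, 6: ag.ˈsi:s.ne.ˌse:.gun.ˌdi.be.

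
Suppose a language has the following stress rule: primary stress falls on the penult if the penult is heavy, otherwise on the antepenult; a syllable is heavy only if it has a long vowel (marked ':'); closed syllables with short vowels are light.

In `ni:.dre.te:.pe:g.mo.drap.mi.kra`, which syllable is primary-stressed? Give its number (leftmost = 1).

Weights: 6 drap L, 7 mi L, 8 kra L.
The penult (syllable 7, mi) is light, so stress falls on the antepenult (syllable 6, drap).
Primary stress: syllable 6 → ni:.dre.te:.pe:g.mo.ˈdrap.mi.kra.

6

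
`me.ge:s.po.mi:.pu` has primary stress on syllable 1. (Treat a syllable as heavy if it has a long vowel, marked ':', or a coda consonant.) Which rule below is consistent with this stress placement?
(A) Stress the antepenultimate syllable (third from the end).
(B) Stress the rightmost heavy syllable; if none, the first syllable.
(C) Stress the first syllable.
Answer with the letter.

C

Rule A → syllable 3 (observed: 1).
Rule B → syllable 4 (observed: 1).
Rule C → syllable 1 ✓.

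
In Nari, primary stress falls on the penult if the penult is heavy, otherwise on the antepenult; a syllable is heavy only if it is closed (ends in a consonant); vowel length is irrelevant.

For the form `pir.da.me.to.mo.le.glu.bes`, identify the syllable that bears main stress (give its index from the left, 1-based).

6

Weights: 6 le L, 7 glu L, 8 bes H.
The penult (syllable 7, glu) is light, so stress falls on the antepenult (syllable 6, le).
Primary stress: syllable 6 → pir.da.me.to.mo.ˈle.glu.bes.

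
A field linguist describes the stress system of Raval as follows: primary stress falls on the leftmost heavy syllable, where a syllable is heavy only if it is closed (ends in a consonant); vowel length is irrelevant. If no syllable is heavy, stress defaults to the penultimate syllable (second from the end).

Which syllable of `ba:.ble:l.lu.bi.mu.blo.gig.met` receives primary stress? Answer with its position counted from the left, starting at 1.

2

Weights: 1 ba: L, 2 ble:l H, 3 lu L, 4 bi L, 5 mu L, 6 blo L, 7 gig H, 8 met H.
Heavy syllables in the domain: 2, 7, 8. The leftmost is syllable 2 (ble:l).
Primary stress: syllable 2 → ba:.ˈble:l.lu.bi.mu.blo.gig.met.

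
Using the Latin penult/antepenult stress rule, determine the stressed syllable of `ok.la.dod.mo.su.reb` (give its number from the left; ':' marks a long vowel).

4

Classical Latin: stress the penult if heavy (long vowel or closed), else the antepenult.
Weights: 4 mo L, 5 su L, 6 reb H.
The penult (syllable 5, su) is light, so stress falls on the antepenult (syllable 4, mo).
Stress on syllable 4: ok.la.dod.ˈmo.su.reb.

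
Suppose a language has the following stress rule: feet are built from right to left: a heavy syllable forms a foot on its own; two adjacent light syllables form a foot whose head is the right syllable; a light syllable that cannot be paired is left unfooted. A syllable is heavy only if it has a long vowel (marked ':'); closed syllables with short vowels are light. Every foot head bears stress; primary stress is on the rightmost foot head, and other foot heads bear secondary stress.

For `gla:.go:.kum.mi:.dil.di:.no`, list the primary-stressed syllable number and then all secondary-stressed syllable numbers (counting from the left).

Weights: 1 gla: H, 2 go: H, 3 kum L, 4 mi: H, 5 dil L, 6 di: H, 7 no L.
Parse right to left (heavy = foot alone; LL = one foot; stranded L unfooted): (ˈgla:) (ˈgo:) kum (ˈmi:) dil (ˈdi:) no.
Foot heads: 1, 2, 4, 6.
Primary stress on the rightmost head = syllable 6.
Secondary stress on 1, 2, 4: ˌgla:.ˌgo:.kum.ˌmi:.dil.ˈdi:.no.

primary 6, secondary 1, 2, 4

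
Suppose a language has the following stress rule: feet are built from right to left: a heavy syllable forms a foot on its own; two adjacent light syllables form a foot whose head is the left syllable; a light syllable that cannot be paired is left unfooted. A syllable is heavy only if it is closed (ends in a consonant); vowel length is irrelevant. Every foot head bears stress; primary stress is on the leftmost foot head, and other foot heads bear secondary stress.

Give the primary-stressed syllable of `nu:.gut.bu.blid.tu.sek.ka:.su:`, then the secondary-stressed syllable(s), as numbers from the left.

Weights: 1 nu: L, 2 gut H, 3 bu L, 4 blid H, 5 tu L, 6 sek H, 7 ka: L, 8 su: L.
Parse right to left (heavy = foot alone; LL = one foot; stranded L unfooted): nu: (ˈgut) bu (ˈblid) tu (ˈsek) (ˈka:.su:).
Foot heads: 2, 4, 6, 7.
Primary stress on the leftmost head = syllable 2.
Secondary stress on 4, 6, 7: nu:.ˈgut.bu.ˌblid.tu.ˌsek.ˌka:.su:.

primary 2, secondary 4, 6, 7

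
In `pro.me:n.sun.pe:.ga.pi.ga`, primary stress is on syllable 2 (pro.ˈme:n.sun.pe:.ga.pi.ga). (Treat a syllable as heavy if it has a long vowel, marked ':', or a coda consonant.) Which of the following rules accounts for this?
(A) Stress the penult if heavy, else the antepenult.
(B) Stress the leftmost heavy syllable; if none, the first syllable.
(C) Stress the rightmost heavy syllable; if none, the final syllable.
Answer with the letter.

B

Rule A → syllable 5 (observed: 2).
Rule B → syllable 2 ✓.
Rule C → syllable 4 (observed: 2).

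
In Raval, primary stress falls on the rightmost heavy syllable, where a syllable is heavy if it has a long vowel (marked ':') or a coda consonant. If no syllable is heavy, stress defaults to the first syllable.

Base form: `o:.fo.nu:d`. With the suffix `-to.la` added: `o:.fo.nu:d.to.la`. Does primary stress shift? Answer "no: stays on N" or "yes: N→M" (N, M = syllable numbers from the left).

no: stays on 3

Base `o:.fo.nu:d` (3 syllables):
  Weights: 1 o: H, 2 fo L, 3 nu:d H.
  Heavy syllables in the domain: 1, 3. The rightmost is syllable 3 (nu:d).
  → primary stress on syllable 3.
Suffixed `o:.fo.nu:d.to.la` (5 syllables):
  Weights: 1 o: H, 2 fo L, 3 nu:d H, 4 to L, 5 la L.
  Heavy syllables in the domain: 1, 3. The rightmost is syllable 3 (nu:d).
  → primary stress on syllable 3.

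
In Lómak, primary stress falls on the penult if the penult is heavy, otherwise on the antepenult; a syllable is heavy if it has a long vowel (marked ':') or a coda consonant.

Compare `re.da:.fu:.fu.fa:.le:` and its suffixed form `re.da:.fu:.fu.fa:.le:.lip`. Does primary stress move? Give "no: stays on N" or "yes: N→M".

Base `re.da:.fu:.fu.fa:.le:` (6 syllables):
  Weights: 4 fu L, 5 fa: H, 6 le: H.
  The penult (syllable 5, fa:) is heavy, so it takes stress.
  → primary stress on syllable 5.
Suffixed `re.da:.fu:.fu.fa:.le:.lip` (7 syllables):
  Weights: 5 fa: H, 6 le: H, 7 lip H.
  The penult (syllable 6, le:) is heavy, so it takes stress.
  → primary stress on syllable 6.

yes: 5→6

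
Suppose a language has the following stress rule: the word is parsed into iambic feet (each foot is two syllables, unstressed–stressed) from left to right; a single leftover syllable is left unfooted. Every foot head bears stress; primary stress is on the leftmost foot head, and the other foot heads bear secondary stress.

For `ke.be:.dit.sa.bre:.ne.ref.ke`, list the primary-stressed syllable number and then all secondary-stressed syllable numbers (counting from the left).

Parse left to right into iambic (σˈσ) feet: (ke.ˈbe:) (dit.ˈsa) (bre:.ˈne) (ref.ˈke).
Foot heads (stressed positions): 2, 4, 6, 8.
End Rule Leftmost: primary stress on the leftmost head = syllable 2.
Secondary stress on 4, 6, 8: ke.ˈbe:.dit.ˌsa.bre:.ˌne.ref.ˌke.

primary 2, secondary 4, 6, 8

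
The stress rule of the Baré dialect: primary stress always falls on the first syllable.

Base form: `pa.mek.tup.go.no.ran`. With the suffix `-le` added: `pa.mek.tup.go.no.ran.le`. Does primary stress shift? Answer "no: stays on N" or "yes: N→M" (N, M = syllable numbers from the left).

no: stays on 1

Base `pa.mek.tup.go.no.ran` (6 syllables):
  The word has 6 syllables; the first syllable is syllable 1 (pa).
  → primary stress on syllable 1.
Suffixed `pa.mek.tup.go.no.ran.le` (7 syllables):
  The word has 7 syllables; the first syllable is syllable 1 (pa).
  → primary stress on syllable 1.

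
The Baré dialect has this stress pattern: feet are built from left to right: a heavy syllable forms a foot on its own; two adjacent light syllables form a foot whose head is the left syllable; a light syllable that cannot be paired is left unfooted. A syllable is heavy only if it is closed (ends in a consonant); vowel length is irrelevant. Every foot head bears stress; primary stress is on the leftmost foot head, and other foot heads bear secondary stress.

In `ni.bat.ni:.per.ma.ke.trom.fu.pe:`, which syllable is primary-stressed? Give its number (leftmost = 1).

2

Weights: 1 ni L, 2 bat H, 3 ni: L, 4 per H, 5 ma L, 6 ke L, 7 trom H, 8 fu L, 9 pe: L.
Parse left to right (heavy = foot alone; LL = one foot; stranded L unfooted): ni (ˈbat) ni: (ˈper) (ˈma.ke) (ˈtrom) (ˈfu.pe:).
Foot heads: 2, 4, 5, 7, 8.
Primary stress on the leftmost head = syllable 2.
Primary stress: syllable 2 → ni.ˈbat.ni:.per.ma.ke.trom.fu.pe:.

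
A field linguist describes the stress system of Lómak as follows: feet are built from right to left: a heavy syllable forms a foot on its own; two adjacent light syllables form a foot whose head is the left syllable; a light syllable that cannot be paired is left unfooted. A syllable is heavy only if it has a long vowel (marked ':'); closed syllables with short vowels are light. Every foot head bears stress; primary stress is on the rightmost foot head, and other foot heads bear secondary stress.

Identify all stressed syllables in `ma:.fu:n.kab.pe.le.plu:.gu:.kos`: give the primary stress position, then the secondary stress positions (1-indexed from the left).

Weights: 1 ma: H, 2 fu:n H, 3 kab L, 4 pe L, 5 le L, 6 plu: H, 7 gu: H, 8 kos L.
Parse right to left (heavy = foot alone; LL = one foot; stranded L unfooted): (ˈma:) (ˈfu:n) kab (ˈpe.le) (ˈplu:) (ˈgu:) kos.
Foot heads: 1, 2, 4, 6, 7.
Primary stress on the rightmost head = syllable 7.
Secondary stress on 1, 2, 4, 6: ˌma:.ˌfu:n.kab.ˌpe.le.ˌplu:.ˈgu:.kos.

primary 7, secondary 1, 2, 4, 6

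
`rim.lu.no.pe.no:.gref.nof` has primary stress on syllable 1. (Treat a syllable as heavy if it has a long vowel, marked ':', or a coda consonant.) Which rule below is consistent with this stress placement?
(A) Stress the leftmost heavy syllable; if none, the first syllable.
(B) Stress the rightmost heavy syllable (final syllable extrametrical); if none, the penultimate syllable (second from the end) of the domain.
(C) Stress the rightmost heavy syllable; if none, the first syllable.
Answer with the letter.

A

Rule A → syllable 1 ✓.
Rule B → syllable 6 (observed: 1).
Rule C → syllable 7 (observed: 1).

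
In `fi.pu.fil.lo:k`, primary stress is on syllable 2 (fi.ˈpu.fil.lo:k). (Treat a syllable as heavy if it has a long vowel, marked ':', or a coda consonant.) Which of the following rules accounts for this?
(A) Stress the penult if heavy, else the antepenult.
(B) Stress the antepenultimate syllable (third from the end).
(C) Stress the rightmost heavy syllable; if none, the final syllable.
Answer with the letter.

Rule A → syllable 3 (observed: 2).
Rule B → syllable 2 ✓.
Rule C → syllable 4 (observed: 2).

B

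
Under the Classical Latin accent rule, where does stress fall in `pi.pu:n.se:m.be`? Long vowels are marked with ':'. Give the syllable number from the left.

Classical Latin: stress the penult if heavy (long vowel or closed), else the antepenult.
Weights: 2 pu:n H, 3 se:m H, 4 be L.
The penult (syllable 3, se:m) is heavy, so it takes stress.
Stress on syllable 3: pi.pu:n.ˈse:m.be.

3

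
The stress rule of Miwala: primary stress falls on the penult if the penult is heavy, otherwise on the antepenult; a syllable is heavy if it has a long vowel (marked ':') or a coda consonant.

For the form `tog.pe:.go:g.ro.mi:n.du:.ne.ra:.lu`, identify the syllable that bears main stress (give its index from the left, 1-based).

Weights: 7 ne L, 8 ra: H, 9 lu L.
The penult (syllable 8, ra:) is heavy, so it takes stress.
Primary stress: syllable 8 → tog.pe:.go:g.ro.mi:n.du:.ne.ˈra:.lu.

8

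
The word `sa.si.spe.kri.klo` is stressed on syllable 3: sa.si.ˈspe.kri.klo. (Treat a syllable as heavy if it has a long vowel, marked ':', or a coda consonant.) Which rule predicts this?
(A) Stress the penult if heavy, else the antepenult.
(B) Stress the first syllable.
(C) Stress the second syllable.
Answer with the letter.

A

Rule A → syllable 3 ✓.
Rule B → syllable 1 (observed: 3).
Rule C → syllable 2 (observed: 3).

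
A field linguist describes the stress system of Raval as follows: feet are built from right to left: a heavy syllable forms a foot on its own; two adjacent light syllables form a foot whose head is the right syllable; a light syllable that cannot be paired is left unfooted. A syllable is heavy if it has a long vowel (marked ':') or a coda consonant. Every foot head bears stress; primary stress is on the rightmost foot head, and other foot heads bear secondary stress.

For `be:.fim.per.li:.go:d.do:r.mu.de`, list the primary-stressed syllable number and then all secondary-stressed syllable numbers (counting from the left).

Weights: 1 be: H, 2 fim H, 3 per H, 4 li: H, 5 go:d H, 6 do:r H, 7 mu L, 8 de L.
Parse right to left (heavy = foot alone; LL = one foot; stranded L unfooted): (ˈbe:) (ˈfim) (ˈper) (ˈli:) (ˈgo:d) (ˈdo:r) (mu.ˈde).
Foot heads: 1, 2, 3, 4, 5, 6, 8.
Primary stress on the rightmost head = syllable 8.
Secondary stress on 1, 2, 3, 4, 5, 6: ˌbe:.ˌfim.ˌper.ˌli:.ˌgo:d.ˌdo:r.mu.ˈde.

primary 8, secondary 1, 2, 3, 4, 5, 6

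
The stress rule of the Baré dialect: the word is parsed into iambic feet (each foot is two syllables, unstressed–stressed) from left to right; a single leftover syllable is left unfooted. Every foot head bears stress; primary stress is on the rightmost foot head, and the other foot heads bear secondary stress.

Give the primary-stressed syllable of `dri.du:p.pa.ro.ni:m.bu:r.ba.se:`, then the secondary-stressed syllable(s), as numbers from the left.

Parse left to right into iambic (σˈσ) feet: (dri.ˈdu:p) (pa.ˈro) (ni:m.ˈbu:r) (ba.ˈse:).
Foot heads (stressed positions): 2, 4, 6, 8.
End Rule Rightmost: primary stress on the rightmost head = syllable 8.
Secondary stress on 2, 4, 6: dri.ˌdu:p.pa.ˌro.ni:m.ˌbu:r.ba.ˈse:.

primary 8, secondary 2, 4, 6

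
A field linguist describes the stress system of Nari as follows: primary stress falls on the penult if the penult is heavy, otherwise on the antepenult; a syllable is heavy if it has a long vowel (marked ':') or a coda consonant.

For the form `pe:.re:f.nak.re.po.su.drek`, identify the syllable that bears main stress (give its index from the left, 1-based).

5

Weights: 5 po L, 6 su L, 7 drek H.
The penult (syllable 6, su) is light, so stress falls on the antepenult (syllable 5, po).
Primary stress: syllable 5 → pe:.re:f.nak.re.ˈpo.su.drek.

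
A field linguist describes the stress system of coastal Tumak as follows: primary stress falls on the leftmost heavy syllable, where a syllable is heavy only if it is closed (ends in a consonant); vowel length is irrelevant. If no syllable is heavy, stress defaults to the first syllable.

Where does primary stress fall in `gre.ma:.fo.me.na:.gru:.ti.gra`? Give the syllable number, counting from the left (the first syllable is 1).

Weights: 1 gre L, 2 ma: L, 3 fo L, 4 me L, 5 na: L, 6 gru: L, 7 ti L, 8 gra L.
No heavy syllable in the domain; default to the first syllable = syllable 1.
Primary stress: syllable 1 → ˈgre.ma:.fo.me.na:.gru:.ti.gra.

1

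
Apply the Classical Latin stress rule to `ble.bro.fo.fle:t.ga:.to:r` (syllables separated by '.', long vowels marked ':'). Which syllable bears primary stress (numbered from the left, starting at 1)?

Classical Latin: stress the penult if heavy (long vowel or closed), else the antepenult.
Weights: 4 fle:t H, 5 ga: H, 6 to:r H.
The penult (syllable 5, ga:) is heavy, so it takes stress.
Stress on syllable 5: ble.bro.fo.fle:t.ˈga:.to:r.

5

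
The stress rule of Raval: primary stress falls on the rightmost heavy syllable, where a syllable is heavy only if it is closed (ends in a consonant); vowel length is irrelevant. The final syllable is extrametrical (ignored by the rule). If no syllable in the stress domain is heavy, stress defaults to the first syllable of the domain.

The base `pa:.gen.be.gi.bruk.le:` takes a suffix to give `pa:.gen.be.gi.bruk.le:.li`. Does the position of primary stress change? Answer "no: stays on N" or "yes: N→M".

no: stays on 5

Base `pa:.gen.be.gi.bruk.le:` (6 syllables):
  The final syllable (6, le:) is extrametrical; the stress domain is syllables 1–5.
  Weights: 1 pa: L, 2 gen H, 3 be L, 4 gi L, 5 bruk H.
  Heavy syllables in the domain: 2, 5. The rightmost is syllable 5 (bruk).
  → primary stress on syllable 5.
Suffixed `pa:.gen.be.gi.bruk.le:.li` (7 syllables):
  The final syllable (7, li) is extrametrical; the stress domain is syllables 1–6.
  Weights: 1 pa: L, 2 gen H, 3 be L, 4 gi L, 5 bruk H, 6 le: L.
  Heavy syllables in the domain: 2, 5. The rightmost is syllable 5 (bruk).
  → primary stress on syllable 5.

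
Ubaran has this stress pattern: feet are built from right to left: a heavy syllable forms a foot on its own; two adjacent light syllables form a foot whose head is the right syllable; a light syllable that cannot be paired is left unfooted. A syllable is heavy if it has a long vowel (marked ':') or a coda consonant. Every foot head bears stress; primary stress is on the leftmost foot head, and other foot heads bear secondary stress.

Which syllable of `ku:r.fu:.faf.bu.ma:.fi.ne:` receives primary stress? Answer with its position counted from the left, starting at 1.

1

Weights: 1 ku:r H, 2 fu: H, 3 faf H, 4 bu L, 5 ma: H, 6 fi L, 7 ne: H.
Parse right to left (heavy = foot alone; LL = one foot; stranded L unfooted): (ˈku:r) (ˈfu:) (ˈfaf) bu (ˈma:) fi (ˈne:).
Foot heads: 1, 2, 3, 5, 7.
Primary stress on the leftmost head = syllable 1.
Primary stress: syllable 1 → ˈku:r.fu:.faf.bu.ma:.fi.ne:.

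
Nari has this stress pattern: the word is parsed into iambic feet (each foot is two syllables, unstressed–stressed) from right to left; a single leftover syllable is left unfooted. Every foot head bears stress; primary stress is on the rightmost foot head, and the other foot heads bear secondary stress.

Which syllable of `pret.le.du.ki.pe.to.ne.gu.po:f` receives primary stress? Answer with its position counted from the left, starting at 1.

Parse right to left into iambic (σˈσ) feet: pret (le.ˈdu) (ki.ˈpe) (to.ˈne) (gu.ˈpo:f). Syllable 1 is left unfooted.
Foot heads (stressed positions): 3, 5, 7, 9.
End Rule Rightmost: primary stress on the rightmost head = syllable 9.
Primary stress: syllable 9 → pret.le.du.ki.pe.to.ne.gu.ˈpo:f.

9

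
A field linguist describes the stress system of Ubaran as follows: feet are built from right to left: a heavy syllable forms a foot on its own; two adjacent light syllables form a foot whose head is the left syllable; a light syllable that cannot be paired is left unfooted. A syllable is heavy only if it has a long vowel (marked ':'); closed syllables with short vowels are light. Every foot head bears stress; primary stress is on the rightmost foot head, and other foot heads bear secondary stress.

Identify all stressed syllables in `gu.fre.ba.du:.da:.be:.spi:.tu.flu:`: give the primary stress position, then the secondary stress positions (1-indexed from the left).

Weights: 1 gu L, 2 fre L, 3 ba L, 4 du: H, 5 da: H, 6 be: H, 7 spi: H, 8 tu L, 9 flu: H.
Parse right to left (heavy = foot alone; LL = one foot; stranded L unfooted): gu (ˈfre.ba) (ˈdu:) (ˈda:) (ˈbe:) (ˈspi:) tu (ˈflu:).
Foot heads: 2, 4, 5, 6, 7, 9.
Primary stress on the rightmost head = syllable 9.
Secondary stress on 2, 4, 5, 6, 7: gu.ˌfre.ba.ˌdu:.ˌda:.ˌbe:.ˌspi:.tu.ˈflu:.

primary 9, secondary 2, 4, 5, 6, 7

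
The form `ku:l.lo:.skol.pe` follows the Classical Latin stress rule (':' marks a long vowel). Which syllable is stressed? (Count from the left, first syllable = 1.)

Classical Latin: stress the penult if heavy (long vowel or closed), else the antepenult.
Weights: 2 lo: H, 3 skol H, 4 pe L.
The penult (syllable 3, skol) is heavy, so it takes stress.
Stress on syllable 3: ku:l.lo:.ˈskol.pe.

3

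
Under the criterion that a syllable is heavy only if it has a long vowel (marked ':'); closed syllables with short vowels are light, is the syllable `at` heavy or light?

light

`at`: short vowel, closed (coda /t/). Short vowel → light.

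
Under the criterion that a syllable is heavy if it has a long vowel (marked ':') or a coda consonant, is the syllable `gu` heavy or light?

`gu`: short vowel, open (no coda). Short vowel, open → light.

light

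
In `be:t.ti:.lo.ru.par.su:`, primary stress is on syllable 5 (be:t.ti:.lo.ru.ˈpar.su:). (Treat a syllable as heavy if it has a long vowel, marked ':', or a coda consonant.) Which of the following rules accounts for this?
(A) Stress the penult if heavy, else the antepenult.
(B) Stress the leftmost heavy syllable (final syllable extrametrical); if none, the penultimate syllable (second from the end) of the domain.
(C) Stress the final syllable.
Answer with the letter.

A

Rule A → syllable 5 ✓.
Rule B → syllable 1 (observed: 5).
Rule C → syllable 6 (observed: 5).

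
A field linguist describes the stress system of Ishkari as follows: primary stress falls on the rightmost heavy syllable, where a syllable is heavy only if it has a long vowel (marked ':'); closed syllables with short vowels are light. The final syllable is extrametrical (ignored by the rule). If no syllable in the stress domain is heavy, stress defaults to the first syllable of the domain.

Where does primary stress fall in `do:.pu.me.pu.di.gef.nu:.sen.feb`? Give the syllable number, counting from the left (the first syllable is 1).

The final syllable (9, feb) is extrametrical; the stress domain is syllables 1–8.
Weights: 1 do: H, 2 pu L, 3 me L, 4 pu L, 5 di L, 6 gef L, 7 nu: H, 8 sen L.
Heavy syllables in the domain: 1, 7. The rightmost is syllable 7 (nu:).
Primary stress: syllable 7 → do:.pu.me.pu.di.gef.ˈnu:.sen.feb.

7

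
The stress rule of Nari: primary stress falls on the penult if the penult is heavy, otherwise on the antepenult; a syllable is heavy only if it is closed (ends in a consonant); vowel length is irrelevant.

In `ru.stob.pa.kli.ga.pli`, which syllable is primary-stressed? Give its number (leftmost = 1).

Weights: 4 kli L, 5 ga L, 6 pli L.
The penult (syllable 5, ga) is light, so stress falls on the antepenult (syllable 4, kli).
Primary stress: syllable 4 → ru.stob.pa.ˈkli.ga.pli.

4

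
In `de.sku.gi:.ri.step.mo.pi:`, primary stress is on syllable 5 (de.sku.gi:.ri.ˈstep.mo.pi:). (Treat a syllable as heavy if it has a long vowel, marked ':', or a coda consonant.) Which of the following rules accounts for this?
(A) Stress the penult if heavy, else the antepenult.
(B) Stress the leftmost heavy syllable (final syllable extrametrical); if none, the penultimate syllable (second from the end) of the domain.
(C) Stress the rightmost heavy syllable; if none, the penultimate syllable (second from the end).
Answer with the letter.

A

Rule A → syllable 5 ✓.
Rule B → syllable 3 (observed: 5).
Rule C → syllable 7 (observed: 5).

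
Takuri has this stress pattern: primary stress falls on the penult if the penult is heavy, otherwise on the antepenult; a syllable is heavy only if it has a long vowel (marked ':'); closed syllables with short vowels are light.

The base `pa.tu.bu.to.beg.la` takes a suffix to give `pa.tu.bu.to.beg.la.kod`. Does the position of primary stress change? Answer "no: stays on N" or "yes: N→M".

Base `pa.tu.bu.to.beg.la` (6 syllables):
  Weights: 4 to L, 5 beg L, 6 la L.
  The penult (syllable 5, beg) is light, so stress falls on the antepenult (syllable 4, to).
  → primary stress on syllable 4.
Suffixed `pa.tu.bu.to.beg.la.kod` (7 syllables):
  Weights: 5 beg L, 6 la L, 7 kod L.
  The penult (syllable 6, la) is light, so stress falls on the antepenult (syllable 5, beg).
  → primary stress on syllable 5.

yes: 4→5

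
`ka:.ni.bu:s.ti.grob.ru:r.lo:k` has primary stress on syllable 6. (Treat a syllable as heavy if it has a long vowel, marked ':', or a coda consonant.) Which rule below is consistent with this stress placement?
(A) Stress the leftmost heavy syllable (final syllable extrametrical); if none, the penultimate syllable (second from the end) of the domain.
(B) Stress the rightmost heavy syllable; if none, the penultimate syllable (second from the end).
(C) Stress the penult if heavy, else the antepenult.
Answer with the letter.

C

Rule A → syllable 1 (observed: 6).
Rule B → syllable 7 (observed: 6).
Rule C → syllable 6 ✓.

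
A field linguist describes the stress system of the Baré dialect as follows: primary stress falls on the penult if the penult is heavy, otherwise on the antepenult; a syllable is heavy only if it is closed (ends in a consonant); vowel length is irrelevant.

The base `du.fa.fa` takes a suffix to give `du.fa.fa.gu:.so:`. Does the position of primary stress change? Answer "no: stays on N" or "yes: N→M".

yes: 1→3

Base `du.fa.fa` (3 syllables):
  Weights: 1 du L, 2 fa L, 3 fa L.
  The penult (syllable 2, fa) is light, so stress falls on the antepenult (syllable 1, du).
  → primary stress on syllable 1.
Suffixed `du.fa.fa.gu:.so:` (5 syllables):
  Weights: 3 fa L, 4 gu: L, 5 so: L.
  The penult (syllable 4, gu:) is light, so stress falls on the antepenult (syllable 3, fa).
  → primary stress on syllable 3.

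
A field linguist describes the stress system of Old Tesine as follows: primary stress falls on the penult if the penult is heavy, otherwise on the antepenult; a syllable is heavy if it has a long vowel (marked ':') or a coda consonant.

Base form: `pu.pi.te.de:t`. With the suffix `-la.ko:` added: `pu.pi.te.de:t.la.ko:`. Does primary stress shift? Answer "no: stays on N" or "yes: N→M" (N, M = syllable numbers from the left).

Base `pu.pi.te.de:t` (4 syllables):
  Weights: 2 pi L, 3 te L, 4 de:t H.
  The penult (syllable 3, te) is light, so stress falls on the antepenult (syllable 2, pi).
  → primary stress on syllable 2.
Suffixed `pu.pi.te.de:t.la.ko:` (6 syllables):
  Weights: 4 de:t H, 5 la L, 6 ko: H.
  The penult (syllable 5, la) is light, so stress falls on the antepenult (syllable 4, de:t).
  → primary stress on syllable 4.

yes: 2→4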